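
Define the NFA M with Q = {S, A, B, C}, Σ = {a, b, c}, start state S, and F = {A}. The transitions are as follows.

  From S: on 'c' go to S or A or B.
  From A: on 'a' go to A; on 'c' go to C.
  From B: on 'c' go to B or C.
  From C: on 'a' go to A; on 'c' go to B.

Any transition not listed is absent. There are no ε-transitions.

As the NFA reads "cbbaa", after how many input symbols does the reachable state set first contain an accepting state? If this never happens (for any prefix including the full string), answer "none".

Start in {S}.
Read 'c': S→{S, A, B}; now {S, A, B}.
None of the earlier sets intersect F, but {S, A, B} does.

1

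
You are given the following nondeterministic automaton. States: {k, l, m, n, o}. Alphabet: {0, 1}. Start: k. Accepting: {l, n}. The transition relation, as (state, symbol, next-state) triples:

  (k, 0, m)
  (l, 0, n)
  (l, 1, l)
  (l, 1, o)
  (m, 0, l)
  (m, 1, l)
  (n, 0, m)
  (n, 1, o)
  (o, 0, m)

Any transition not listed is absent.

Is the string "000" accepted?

Yes

Start in {k}.
Read '0': {k} → {m}.
Read '0': {m} → {l}.
Read '0': {l} → {n}.
The final set {n} contains the accepting state n.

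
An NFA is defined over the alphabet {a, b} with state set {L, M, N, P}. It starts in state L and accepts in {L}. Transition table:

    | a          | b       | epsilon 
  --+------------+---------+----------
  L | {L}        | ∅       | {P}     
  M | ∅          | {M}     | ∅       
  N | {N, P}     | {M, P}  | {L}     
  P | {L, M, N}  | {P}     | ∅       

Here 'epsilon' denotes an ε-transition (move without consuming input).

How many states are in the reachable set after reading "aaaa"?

4

Start: ε-closure({L}) = {L, P}.
Read 'a': {L, P} → {L, M, N, P}.
Read 'a': {L, M, N, P} → {L, M, N, P}.
Read 'a': {L, M, N, P} → {L, M, N, P}.
Read 'a': {L, M, N, P} → {L, M, N, P}.
That set has 4 states.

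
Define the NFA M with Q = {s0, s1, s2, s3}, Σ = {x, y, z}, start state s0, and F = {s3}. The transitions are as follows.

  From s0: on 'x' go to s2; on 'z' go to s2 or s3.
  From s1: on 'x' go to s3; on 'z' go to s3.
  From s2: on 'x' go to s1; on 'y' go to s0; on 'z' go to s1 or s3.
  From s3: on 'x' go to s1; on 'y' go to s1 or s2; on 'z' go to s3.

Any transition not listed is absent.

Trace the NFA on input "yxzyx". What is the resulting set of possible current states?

Start in {s0}.
Read 'y': {s0} → ∅.
The set is empty and remains empty for the remaining 4 symbols.

∅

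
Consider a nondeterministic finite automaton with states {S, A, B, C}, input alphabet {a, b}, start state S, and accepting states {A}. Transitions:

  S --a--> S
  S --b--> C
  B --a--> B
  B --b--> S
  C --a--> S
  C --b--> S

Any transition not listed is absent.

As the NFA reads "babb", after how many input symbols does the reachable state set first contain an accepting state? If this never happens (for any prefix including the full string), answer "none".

Start in {S}.
Read 'b': S→{C}; now {C}.
Read 'a': C→{S}; now {S}.
Read 'b': S→{C}; now {C}.
Read 'b': C→{S}; now {S}.
No reachable set along the way intersects F.

none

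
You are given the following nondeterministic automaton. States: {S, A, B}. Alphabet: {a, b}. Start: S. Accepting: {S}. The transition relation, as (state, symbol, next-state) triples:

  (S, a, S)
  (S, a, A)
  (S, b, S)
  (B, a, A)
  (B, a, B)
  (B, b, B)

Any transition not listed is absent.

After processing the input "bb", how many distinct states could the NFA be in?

1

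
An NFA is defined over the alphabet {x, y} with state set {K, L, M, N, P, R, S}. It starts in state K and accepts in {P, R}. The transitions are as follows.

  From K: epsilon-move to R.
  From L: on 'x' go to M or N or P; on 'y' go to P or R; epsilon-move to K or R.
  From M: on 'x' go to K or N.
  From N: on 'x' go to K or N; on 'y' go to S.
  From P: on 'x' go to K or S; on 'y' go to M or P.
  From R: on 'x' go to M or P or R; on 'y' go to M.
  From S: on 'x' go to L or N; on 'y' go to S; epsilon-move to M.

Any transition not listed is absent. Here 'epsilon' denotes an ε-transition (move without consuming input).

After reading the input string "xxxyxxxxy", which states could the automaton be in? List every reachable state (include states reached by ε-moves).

Start: ε-closure({K}) = {K, R}.
Read 'x': {K, R} → {M, P, R}.
Read 'x': {M, P, R} → {K, M, N, P, R, S}.
Read 'x': {K, M, N, P, R, S} → {K, L, M, N, P, R, S}.
Read 'y': {K, L, M, N, P, R, S} → {M, P, R, S}.
Read 'x': {M, P, R, S} → {K, L, M, N, P, R, S}.
Read 'x': {K, L, M, N, P, R, S} → {K, L, M, N, P, R, S}.
Read 'x': {K, L, M, N, P, R, S} → {K, L, M, N, P, R, S}.
Read 'x': {K, L, M, N, P, R, S} → {K, L, M, N, P, R, S}.
Read 'y': {K, L, M, N, P, R, S} → {M, P, R, S}.

{M, P, R, S}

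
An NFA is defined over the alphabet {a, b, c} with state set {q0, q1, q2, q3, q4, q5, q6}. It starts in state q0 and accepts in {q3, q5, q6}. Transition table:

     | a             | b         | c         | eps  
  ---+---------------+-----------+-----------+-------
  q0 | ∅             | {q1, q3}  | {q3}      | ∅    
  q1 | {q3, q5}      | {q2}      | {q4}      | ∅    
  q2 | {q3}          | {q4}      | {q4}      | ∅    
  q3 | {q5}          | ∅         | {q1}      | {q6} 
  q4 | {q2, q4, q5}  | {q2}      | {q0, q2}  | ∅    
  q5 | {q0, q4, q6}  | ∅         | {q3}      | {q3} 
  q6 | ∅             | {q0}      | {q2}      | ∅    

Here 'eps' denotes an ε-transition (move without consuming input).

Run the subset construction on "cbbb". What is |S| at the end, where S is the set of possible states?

2

Start in {q0}.
Read 'c': {q0} → {q3, q6}.
Read 'b': {q3, q6} → {q0}.
Read 'b': {q0} → {q1, q3, q6}.
Read 'b': {q1, q3, q6} → {q0, q2}.
That set has 2 states.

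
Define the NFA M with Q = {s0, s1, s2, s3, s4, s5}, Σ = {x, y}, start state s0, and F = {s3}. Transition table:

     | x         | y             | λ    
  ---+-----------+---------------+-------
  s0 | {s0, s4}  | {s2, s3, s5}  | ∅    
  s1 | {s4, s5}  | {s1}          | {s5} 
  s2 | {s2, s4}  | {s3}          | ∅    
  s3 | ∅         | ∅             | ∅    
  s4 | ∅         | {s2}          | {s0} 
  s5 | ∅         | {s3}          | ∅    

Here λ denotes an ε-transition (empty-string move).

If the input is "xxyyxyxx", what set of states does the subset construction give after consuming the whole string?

Start in {s0}.
Read 'x': s0→{s0, s4}; now {s0, s4}.
Read 'x': s0→{s0, s4}, s4→∅; now {s0, s4}.
Read 'y': s0→{s2, s3, s5}, s4→{s2}; now {s2, s3, s5}.
Read 'y': s2→{s3}, s3→∅, s5→{s3}; now {s3}.
Read 'x': s3→∅; now ∅.
The set is empty and remains empty for the remaining 3 symbols.

∅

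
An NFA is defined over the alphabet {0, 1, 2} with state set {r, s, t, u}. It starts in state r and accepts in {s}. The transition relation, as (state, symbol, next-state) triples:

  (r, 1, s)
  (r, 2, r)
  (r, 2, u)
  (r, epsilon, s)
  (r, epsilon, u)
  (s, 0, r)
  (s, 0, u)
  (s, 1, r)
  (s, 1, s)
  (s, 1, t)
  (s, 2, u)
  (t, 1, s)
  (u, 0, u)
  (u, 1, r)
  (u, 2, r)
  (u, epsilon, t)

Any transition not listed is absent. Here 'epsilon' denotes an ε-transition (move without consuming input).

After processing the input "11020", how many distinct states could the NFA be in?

Start: ε-closure({r}) = {r, s, t, u}.
Read '1': r→{s}, s→{r, s, t}, t→{s}, u→{r}; union {r, s, t}; ε-closure = {r, s, t, u}.
Read '1': r→{s}, s→{r, s, t}, t→{s}, u→{r}; union {r, s, t}; ε-closure = {r, s, t, u}.
Read '0': r→∅, s→{r, u}, t→∅, u→{u}; union {r, u}; ε-closure = {r, s, t, u}.
Read '2': r→{r, u}, s→{u}, t→∅, u→{r}; union {r, u}; ε-closure = {r, s, t, u}.
Read '0': r→∅, s→{r, u}, t→∅, u→{u}; union {r, u}; ε-closure = {r, s, t, u}.
That set has 4 states.

4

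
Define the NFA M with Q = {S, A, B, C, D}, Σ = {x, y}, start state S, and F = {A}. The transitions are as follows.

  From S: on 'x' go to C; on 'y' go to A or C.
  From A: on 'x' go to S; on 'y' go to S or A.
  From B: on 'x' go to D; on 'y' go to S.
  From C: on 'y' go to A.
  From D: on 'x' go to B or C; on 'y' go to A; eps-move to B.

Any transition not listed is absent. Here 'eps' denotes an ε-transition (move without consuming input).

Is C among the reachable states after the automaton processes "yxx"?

Yes

Start in {S}.
Read 'y': {S} → {A, C}.
Read 'x': {A, C} → {S}.
Read 'x': {S} → {C}.
State C is in {C}.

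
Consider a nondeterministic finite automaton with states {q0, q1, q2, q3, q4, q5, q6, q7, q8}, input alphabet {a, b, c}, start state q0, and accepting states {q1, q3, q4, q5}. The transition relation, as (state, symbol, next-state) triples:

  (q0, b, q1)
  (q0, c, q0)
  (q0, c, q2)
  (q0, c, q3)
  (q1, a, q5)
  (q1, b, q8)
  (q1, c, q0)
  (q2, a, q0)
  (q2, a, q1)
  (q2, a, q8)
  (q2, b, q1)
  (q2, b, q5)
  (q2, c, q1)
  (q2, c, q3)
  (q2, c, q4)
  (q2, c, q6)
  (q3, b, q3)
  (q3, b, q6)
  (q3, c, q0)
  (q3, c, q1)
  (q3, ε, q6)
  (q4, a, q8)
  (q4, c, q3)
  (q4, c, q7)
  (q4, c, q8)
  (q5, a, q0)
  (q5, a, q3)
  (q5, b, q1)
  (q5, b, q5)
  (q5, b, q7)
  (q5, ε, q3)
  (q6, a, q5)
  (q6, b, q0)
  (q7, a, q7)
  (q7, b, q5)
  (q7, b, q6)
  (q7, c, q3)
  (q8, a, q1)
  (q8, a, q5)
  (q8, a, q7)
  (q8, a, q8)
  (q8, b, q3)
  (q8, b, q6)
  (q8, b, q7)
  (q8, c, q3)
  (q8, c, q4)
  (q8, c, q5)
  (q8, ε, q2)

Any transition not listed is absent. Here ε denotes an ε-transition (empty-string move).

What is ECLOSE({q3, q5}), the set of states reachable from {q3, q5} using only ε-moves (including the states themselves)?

Begin with {q3, q5}.
ε-move q3 → q6; add q6.

{q3, q5, q6}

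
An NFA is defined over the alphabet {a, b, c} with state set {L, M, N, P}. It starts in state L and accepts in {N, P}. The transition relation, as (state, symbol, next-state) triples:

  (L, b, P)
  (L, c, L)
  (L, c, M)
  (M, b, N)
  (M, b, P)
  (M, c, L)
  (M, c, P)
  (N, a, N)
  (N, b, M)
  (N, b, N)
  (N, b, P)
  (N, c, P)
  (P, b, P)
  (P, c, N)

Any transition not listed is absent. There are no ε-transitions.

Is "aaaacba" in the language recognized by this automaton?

No

Start in {L}.
Read 'a': L→∅; now ∅.
The set is empty and remains empty for the remaining 6 symbols.
The final set ∅ contains no accepting state.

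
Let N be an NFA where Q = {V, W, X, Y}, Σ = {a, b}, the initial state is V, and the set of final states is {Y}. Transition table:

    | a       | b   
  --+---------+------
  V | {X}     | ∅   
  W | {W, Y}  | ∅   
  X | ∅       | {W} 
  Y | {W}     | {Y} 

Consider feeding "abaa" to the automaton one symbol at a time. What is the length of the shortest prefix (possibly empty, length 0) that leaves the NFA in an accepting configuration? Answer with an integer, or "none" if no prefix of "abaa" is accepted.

Start in {V}.
Read 'a': {V} → {X}.
Read 'b': {X} → {W}.
Read 'a': {W} → {W, Y}.
None of the earlier sets intersect F, but {W, Y} does.

3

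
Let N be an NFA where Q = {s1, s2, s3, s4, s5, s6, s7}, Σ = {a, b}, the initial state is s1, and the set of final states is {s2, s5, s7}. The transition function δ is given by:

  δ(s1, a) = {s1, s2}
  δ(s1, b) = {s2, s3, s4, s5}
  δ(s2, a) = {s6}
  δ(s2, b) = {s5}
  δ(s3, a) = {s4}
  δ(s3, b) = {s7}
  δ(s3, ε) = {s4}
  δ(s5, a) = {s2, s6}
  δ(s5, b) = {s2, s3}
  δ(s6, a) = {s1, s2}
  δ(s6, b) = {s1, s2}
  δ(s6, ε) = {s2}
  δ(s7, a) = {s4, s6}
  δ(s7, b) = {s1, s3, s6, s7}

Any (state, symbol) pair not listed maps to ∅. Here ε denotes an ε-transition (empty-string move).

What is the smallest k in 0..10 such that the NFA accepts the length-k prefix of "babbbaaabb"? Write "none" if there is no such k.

1

Start in {s1}.
Read 'b': {s1} → {s2, s3, s4, s5}.
None of the earlier sets intersect F, but {s2, s3, s4, s5} does.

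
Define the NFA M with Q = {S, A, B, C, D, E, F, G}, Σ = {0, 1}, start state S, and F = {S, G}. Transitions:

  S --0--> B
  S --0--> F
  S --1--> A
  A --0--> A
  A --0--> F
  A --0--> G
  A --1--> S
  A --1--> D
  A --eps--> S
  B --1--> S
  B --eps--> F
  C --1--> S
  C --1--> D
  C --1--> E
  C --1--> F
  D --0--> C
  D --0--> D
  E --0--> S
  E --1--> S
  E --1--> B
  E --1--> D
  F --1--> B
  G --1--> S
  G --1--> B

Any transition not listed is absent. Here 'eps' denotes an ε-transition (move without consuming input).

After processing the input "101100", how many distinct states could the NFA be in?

Start in {S}.
Read '1': S→{A}; union {A}; ε-closure = {S, A}.
Read '0': S→{B, F}, A→{A, F, G}; union {A, B, F, G}; ε-closure = {S, A, B, F, G}.
Read '1': S→{A}, A→{S, D}, B→{S}, F→{B}, G→{S, B}; union {S, A, B, D}; ε-closure = {S, A, B, D, F}.
Read '1': S→{A}, A→{S, D}, B→{S}, D→∅, F→{B}; union {S, A, B, D}; ε-closure = {S, A, B, D, F}.
Read '0': S→{B, F}, A→{A, F, G}, B→∅, D→{C, D}, F→∅; union {A, B, C, D, F, G}; ε-closure = {S, A, B, C, D, F, G}.
Read '0': S→{B, F}, A→{A, F, G}, B→∅, C→∅, D→{C, D}, F→∅, G→∅; union {A, B, C, D, F, G}; ε-closure = {S, A, B, C, D, F, G}.
That set has 7 states.

7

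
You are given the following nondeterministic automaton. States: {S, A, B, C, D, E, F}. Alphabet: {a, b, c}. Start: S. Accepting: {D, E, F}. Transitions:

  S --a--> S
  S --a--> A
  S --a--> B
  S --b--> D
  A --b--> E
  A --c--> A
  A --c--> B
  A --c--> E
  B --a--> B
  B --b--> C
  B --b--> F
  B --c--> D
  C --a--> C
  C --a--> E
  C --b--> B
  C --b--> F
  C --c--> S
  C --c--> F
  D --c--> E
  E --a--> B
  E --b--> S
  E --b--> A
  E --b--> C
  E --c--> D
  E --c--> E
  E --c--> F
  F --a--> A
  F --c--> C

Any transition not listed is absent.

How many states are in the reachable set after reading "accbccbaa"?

Start in {S}.
Read 'a': {S} → {S, A, B}.
Read 'c': {S, A, B} → {A, B, D, E}.
Read 'c': {A, B, D, E} → {A, B, D, E, F}.
Read 'b': {A, B, D, E, F} → {S, A, C, E, F}.
Read 'c': {S, A, C, E, F} → {S, A, B, C, D, E, F}.
Read 'c': {S, A, B, C, D, E, F} → {S, A, B, C, D, E, F}.
Read 'b': {S, A, B, C, D, E, F} → {S, A, B, C, D, E, F}.
Read 'a': {S, A, B, C, D, E, F} → {S, A, B, C, E}.
Read 'a': {S, A, B, C, E} → {S, A, B, C, E}.
That set has 5 states.

5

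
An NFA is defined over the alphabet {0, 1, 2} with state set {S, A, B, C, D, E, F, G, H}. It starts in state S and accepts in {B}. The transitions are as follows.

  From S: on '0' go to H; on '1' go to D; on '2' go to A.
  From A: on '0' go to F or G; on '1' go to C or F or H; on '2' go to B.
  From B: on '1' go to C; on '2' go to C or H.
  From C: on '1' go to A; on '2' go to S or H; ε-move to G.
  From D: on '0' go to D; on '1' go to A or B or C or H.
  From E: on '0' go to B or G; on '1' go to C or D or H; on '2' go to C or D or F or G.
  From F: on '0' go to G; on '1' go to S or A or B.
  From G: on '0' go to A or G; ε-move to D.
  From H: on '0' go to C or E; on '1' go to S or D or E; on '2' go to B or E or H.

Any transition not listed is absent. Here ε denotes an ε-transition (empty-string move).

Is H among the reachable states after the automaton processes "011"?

Start in {S}.
Read '0': S→{H}; now {H}.
Read '1': H→{S, D, E}; now {S, D, E}.
Read '1': S→{D}, D→{A, B, C, H}, E→{C, D, H}; union {A, B, C, D, H}; ε-closure = {A, B, C, D, G, H}.
State H is in {A, B, C, D, G, H}.

Yes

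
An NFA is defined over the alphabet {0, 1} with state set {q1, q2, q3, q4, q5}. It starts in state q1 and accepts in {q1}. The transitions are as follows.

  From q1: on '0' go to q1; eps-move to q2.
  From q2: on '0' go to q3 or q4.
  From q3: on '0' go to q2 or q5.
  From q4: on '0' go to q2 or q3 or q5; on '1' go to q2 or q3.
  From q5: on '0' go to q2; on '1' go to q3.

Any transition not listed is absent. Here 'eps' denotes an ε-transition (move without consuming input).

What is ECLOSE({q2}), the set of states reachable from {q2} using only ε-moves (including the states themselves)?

Begin with {q2}.
No ε-moves leave this set, so the closure equals the set itself.

{q2}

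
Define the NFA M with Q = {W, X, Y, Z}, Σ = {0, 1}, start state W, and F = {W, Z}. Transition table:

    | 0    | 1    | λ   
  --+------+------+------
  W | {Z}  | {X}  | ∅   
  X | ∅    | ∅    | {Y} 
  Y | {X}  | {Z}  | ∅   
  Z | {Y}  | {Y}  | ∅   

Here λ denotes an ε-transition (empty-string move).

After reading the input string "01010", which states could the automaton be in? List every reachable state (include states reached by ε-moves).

Start in {W}.
Read '0': W→{Z}; now {Z}.
Read '1': Z→{Y}; now {Y}.
Read '0': Y→{X}; union {X}; ε-closure = {X, Y}.
Read '1': X→∅, Y→{Z}; now {Z}.
Read '0': Z→{Y}; now {Y}.

{Y}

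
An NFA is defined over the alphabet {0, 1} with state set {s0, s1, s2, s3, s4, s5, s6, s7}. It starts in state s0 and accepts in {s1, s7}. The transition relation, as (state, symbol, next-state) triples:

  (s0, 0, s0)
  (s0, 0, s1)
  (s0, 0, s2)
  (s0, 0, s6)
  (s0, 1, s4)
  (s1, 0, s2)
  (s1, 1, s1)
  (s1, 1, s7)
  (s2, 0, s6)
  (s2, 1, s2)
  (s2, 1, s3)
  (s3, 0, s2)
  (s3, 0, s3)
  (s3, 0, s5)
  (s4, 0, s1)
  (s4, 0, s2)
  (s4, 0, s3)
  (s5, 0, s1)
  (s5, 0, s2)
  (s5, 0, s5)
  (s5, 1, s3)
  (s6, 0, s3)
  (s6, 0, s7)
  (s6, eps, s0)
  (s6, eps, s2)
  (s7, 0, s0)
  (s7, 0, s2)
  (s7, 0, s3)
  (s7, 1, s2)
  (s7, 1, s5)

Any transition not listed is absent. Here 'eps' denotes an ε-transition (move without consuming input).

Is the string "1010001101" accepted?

Yes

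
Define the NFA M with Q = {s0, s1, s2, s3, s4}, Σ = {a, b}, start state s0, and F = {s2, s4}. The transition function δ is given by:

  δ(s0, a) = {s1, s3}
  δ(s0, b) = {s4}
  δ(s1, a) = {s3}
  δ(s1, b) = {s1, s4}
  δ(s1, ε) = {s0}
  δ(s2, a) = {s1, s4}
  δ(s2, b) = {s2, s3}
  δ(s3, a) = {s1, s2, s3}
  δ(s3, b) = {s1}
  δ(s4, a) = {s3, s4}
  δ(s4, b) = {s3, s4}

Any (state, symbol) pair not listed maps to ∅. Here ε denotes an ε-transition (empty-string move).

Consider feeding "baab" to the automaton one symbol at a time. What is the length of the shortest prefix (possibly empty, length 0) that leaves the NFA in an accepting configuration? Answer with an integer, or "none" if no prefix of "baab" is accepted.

Start in {s0}.
Read 'b': s0→{s4}; now {s4}.
None of the earlier sets intersect F, but {s4} does.

1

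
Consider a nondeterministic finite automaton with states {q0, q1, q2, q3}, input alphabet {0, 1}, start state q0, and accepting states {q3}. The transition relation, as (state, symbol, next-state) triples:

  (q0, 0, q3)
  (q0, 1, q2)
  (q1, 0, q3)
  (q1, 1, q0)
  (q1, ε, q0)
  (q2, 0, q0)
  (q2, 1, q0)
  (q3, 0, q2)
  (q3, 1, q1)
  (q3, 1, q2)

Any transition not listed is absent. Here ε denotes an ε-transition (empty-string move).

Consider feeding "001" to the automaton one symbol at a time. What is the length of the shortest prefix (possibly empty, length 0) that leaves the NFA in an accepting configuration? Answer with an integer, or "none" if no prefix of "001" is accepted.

Start in {q0}.
Read '0': q0→{q3}; now {q3}.
None of the earlier sets intersect F, but {q3} does.

1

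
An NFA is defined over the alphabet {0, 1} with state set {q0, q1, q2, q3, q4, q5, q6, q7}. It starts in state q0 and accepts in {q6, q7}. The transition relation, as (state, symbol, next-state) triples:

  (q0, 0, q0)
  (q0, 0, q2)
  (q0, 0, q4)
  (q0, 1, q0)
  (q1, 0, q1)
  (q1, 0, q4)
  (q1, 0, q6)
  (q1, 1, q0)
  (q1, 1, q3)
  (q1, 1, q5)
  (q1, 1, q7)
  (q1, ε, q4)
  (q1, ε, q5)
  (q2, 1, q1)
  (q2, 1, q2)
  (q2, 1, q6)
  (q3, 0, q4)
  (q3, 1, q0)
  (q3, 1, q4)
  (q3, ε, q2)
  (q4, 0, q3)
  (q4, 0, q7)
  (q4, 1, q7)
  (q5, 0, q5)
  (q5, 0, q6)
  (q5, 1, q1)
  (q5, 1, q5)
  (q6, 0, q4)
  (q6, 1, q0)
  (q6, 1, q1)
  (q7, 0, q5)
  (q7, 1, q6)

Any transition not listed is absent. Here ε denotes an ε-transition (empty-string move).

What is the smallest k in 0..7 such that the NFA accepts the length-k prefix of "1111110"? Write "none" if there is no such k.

none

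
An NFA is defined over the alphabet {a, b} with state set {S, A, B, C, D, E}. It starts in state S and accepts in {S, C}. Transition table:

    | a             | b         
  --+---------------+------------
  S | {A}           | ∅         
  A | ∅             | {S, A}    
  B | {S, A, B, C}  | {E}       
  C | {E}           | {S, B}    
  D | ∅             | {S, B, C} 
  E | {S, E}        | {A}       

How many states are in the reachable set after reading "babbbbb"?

Start in {S}.
Read 'b': S→∅; now ∅.
The set is empty and remains empty for the remaining 6 symbols.
That set has 0 states.

0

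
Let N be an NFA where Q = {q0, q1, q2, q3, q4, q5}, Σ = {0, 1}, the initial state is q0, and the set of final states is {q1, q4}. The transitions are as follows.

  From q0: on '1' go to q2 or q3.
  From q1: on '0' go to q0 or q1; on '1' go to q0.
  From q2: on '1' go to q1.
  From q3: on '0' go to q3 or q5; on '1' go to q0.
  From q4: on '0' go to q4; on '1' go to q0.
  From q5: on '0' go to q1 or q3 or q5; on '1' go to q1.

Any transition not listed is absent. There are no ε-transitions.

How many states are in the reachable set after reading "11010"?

Start in {q0}.
Read '1': q0→{q2, q3}; now {q2, q3}.
Read '1': q2→{q1}, q3→{q0}; now {q0, q1}.
Read '0': q0→∅, q1→{q0, q1}; now {q0, q1}.
Read '1': q0→{q2, q3}, q1→{q0}; now {q0, q2, q3}.
Read '0': q0→∅, q2→∅, q3→{q3, q5}; now {q3, q5}.
That set has 2 states.

2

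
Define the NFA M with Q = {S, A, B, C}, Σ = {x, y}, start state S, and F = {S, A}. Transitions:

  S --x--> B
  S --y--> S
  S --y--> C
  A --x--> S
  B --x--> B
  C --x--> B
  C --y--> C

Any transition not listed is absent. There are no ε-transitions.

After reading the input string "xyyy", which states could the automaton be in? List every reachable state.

∅

Start in {S}.
Read 'x': {S} → {B}.
Read 'y': {B} → ∅.
The set is empty and remains empty for the remaining 2 symbols.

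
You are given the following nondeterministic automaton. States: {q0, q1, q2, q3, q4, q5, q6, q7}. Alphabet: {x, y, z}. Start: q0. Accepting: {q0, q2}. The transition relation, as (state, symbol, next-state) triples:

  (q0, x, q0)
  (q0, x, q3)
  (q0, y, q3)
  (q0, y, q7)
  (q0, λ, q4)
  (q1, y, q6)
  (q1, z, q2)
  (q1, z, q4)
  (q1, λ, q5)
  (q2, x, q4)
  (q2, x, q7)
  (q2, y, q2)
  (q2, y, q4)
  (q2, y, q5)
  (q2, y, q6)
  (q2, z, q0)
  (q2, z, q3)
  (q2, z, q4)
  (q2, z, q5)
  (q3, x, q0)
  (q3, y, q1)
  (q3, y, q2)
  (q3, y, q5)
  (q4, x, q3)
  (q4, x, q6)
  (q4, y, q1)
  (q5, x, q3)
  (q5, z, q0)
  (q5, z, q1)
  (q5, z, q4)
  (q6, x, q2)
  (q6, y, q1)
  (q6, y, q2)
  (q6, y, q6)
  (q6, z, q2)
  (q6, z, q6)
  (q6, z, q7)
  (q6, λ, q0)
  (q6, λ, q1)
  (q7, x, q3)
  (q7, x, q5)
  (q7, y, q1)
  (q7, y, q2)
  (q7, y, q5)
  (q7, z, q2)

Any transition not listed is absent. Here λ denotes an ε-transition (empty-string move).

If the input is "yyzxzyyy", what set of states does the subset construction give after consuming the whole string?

{q0, q1, q2, q3, q4, q5, q6, q7}

Start: ε-closure({q0}) = {q0, q4}.
Read 'y': {q0, q4} → {q1, q3, q5, q7}.
Read 'y': {q1, q3, q5, q7} → {q0, q1, q2, q4, q5, q6}.
Read 'z': {q0, q1, q2, q4, q5, q6} → {q0, q1, q2, q3, q4, q5, q6, q7}.
Read 'x': {q0, q1, q2, q3, q4, q5, q6, q7} → {q0, q1, q2, q3, q4, q5, q6, q7}.
Read 'z': {q0, q1, q2, q3, q4, q5, q6, q7} → {q0, q1, q2, q3, q4, q5, q6, q7}.
Read 'y': {q0, q1, q2, q3, q4, q5, q6, q7} → {q0, q1, q2, q3, q4, q5, q6, q7}.
Read 'y': {q0, q1, q2, q3, q4, q5, q6, q7} → {q0, q1, q2, q3, q4, q5, q6, q7}.
Read 'y': {q0, q1, q2, q3, q4, q5, q6, q7} → {q0, q1, q2, q3, q4, q5, q6, q7}.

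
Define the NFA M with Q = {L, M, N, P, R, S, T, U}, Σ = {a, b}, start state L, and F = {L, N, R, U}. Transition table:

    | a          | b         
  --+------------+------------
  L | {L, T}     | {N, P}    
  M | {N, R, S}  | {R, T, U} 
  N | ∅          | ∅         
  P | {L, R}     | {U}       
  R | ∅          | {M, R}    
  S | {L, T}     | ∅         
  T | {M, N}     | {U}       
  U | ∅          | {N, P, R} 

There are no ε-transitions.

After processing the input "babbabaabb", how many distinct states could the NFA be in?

Start in {L}.
Read 'b': {L} → {N, P}.
Read 'a': {N, P} → {L, R}.
Read 'b': {L, R} → {M, N, P, R}.
Read 'b': {M, N, P, R} → {M, R, T, U}.
Read 'a': {M, R, T, U} → {M, N, R, S}.
Read 'b': {M, N, R, S} → {M, R, T, U}.
Read 'a': {M, R, T, U} → {M, N, R, S}.
Read 'a': {M, N, R, S} → {L, N, R, S, T}.
Read 'b': {L, N, R, S, T} → {M, N, P, R, U}.
Read 'b': {M, N, P, R, U} → {M, N, P, R, T, U}.
That set has 6 states.

6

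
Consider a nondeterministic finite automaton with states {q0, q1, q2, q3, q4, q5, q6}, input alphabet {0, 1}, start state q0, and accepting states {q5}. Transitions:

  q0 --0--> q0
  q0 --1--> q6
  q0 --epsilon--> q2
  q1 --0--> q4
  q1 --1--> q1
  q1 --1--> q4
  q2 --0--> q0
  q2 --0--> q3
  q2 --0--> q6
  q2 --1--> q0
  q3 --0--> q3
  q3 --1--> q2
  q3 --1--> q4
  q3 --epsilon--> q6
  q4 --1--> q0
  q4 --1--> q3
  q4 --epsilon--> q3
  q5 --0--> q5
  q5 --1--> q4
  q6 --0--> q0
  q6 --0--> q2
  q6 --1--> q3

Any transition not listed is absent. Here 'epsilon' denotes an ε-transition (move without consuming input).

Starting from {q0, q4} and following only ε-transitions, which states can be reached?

{q0, q2, q3, q4, q6}

Begin with {q0, q4}.
ε-move q0 → q2; add q2.
ε-move q4 → q3; add q3.
ε-move q3 → q6; add q6.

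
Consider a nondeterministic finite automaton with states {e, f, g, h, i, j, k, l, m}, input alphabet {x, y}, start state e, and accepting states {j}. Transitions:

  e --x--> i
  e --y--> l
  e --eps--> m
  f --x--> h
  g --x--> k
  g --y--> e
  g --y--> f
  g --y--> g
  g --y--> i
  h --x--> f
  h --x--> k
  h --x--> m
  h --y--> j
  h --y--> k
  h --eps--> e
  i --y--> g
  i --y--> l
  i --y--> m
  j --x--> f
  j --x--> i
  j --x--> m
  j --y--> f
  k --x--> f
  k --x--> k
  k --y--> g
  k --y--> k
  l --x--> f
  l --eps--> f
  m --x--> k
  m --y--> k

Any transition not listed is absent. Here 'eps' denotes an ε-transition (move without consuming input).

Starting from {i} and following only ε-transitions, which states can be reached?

Begin with {i}.
No ε-moves leave this set, so the closure equals the set itself.

{i}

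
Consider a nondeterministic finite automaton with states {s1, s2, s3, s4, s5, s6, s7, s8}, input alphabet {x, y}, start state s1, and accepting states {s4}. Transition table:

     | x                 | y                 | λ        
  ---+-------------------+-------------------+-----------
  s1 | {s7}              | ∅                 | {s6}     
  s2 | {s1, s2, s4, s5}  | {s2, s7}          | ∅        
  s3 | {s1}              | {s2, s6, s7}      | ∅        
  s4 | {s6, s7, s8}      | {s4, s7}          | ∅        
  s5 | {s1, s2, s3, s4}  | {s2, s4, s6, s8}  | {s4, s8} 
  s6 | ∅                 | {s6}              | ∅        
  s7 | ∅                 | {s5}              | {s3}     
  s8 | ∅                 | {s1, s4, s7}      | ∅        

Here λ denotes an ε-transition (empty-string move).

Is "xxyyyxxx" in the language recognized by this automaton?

Start: ε-closure({s1}) = {s1, s6}.
Read 'x': {s1, s6} → {s3, s7}.
Read 'x': {s3, s7} → {s1, s6}.
Read 'y': {s1, s6} → {s6}.
Read 'y': {s6} → {s6}.
Read 'y': {s6} → {s6}.
Read 'x': {s6} → ∅.
The set is empty and remains empty for the remaining 2 symbols.
The final set ∅ contains no accepting state.

No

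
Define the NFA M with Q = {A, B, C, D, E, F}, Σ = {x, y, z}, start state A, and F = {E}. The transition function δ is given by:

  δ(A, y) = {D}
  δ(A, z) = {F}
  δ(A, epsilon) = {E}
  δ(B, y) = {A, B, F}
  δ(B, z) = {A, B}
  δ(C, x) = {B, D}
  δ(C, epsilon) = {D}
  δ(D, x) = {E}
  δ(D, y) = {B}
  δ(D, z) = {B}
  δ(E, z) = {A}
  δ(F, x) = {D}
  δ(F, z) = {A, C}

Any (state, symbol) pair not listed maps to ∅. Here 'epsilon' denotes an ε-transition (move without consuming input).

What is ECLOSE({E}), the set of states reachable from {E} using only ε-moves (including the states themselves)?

Begin with {E}.
No ε-moves leave this set, so the closure equals the set itself.

{E}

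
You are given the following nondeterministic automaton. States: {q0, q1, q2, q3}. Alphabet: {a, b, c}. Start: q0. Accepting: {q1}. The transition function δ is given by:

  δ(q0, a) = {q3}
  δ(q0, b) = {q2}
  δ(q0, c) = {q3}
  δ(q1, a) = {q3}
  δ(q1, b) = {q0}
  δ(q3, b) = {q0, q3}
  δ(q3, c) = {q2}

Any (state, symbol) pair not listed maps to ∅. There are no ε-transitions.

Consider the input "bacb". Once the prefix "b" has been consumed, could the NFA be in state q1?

No

Start in {q0}.
Read 'b': q0→{q2}; now {q2}.
State q1 is not in {q2}.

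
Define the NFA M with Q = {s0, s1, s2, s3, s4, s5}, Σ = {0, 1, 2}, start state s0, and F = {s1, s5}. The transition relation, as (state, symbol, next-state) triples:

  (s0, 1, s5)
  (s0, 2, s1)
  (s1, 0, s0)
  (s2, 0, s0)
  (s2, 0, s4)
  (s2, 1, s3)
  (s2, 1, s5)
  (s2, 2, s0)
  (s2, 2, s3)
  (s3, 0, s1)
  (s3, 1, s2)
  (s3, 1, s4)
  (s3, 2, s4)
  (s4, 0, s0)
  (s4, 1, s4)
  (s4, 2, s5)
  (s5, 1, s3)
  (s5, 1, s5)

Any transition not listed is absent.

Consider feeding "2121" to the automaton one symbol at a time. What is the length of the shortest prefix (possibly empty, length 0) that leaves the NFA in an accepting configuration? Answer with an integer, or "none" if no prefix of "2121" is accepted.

1

Start in {s0}.
Read '2': {s0} → {s1}.
None of the earlier sets intersect F, but {s1} does.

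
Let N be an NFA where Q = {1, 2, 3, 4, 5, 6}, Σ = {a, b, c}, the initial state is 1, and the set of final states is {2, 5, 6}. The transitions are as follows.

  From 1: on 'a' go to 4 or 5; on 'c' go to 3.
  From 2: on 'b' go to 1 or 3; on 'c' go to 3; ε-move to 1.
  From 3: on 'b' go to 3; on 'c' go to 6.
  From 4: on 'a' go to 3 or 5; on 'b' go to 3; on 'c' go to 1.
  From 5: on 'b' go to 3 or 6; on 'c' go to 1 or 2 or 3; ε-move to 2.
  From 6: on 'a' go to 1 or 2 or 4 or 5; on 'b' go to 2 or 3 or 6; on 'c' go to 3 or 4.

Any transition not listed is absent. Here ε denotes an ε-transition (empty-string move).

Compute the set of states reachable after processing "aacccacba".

{1, 2, 4, 5}

Start in {1}.
Read 'a': 1→{4, 5}; union {4, 5}; ε-closure = {1, 2, 4, 5}.
Read 'a': 1→{4, 5}, 2→∅, 4→{3, 5}, 5→∅; union {3, 4, 5}; ε-closure = {1, 2, 3, 4, 5}.
Read 'c': 1→{3}, 2→{3}, 3→{6}, 4→{1}, 5→{1, 2, 3}; now {1, 2, 3, 6}.
Read 'c': 1→{3}, 2→{3}, 3→{6}, 6→{3, 4}; now {3, 4, 6}.
Read 'c': 3→{6}, 4→{1}, 6→{3, 4}; now {1, 3, 4, 6}.
Read 'a': 1→{4, 5}, 3→∅, 4→{3, 5}, 6→{1, 2, 4, 5}; now {1, 2, 3, 4, 5}.
Read 'c': 1→{3}, 2→{3}, 3→{6}, 4→{1}, 5→{1, 2, 3}; now {1, 2, 3, 6}.
Read 'b': 1→∅, 2→{1, 3}, 3→{3}, 6→{2, 3, 6}; now {1, 2, 3, 6}.
Read 'a': 1→{4, 5}, 2→∅, 3→∅, 6→{1, 2, 4, 5}; now {1, 2, 4, 5}.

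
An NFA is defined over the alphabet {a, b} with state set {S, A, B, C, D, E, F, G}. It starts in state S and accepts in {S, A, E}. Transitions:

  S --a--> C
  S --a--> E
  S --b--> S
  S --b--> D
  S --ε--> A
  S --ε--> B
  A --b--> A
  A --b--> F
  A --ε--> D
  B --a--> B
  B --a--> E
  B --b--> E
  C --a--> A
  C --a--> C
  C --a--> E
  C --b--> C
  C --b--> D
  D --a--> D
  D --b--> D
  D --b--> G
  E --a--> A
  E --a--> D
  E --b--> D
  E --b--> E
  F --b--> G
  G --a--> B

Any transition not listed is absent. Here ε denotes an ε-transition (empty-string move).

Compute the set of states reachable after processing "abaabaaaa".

Start: ε-closure({S}) = {S, A, B, D}.
Read 'a': {S, A, B, D} → {B, C, D, E}.
Read 'b': {B, C, D, E} → {C, D, E, G}.
Read 'a': {C, D, E, G} → {A, B, C, D, E}.
Read 'a': {A, B, C, D, E} → {A, B, C, D, E}.
Read 'b': {A, B, C, D, E} → {A, C, D, E, F, G}.
Read 'a': {A, C, D, E, F, G} → {A, B, C, D, E}.
Read 'a': {A, B, C, D, E} → {A, B, C, D, E}.
Read 'a': {A, B, C, D, E} → {A, B, C, D, E}.
Read 'a': {A, B, C, D, E} → {A, B, C, D, E}.

{A, B, C, D, E}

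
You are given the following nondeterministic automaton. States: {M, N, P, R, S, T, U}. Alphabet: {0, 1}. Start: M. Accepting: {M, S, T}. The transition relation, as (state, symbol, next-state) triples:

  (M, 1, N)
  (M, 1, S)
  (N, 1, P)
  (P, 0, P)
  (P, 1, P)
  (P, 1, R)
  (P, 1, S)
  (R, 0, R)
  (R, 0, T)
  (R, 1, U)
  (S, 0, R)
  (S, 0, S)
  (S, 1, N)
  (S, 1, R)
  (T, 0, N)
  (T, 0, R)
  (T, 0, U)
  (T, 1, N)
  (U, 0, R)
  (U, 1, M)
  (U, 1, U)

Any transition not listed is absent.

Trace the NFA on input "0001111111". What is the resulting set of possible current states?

Start in {M}.
Read '0': M→∅; now ∅.
The set is empty and remains empty for the remaining 9 symbols.

∅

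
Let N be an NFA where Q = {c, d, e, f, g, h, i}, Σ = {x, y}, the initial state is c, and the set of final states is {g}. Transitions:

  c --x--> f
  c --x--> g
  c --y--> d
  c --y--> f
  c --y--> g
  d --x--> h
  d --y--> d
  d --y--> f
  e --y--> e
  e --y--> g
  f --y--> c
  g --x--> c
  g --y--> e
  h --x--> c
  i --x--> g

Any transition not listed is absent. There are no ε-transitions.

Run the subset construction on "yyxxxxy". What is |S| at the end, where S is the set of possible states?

Start in {c}.
Read 'y': {c} → {d, f, g}.
Read 'y': {d, f, g} → {c, d, e, f}.
Read 'x': {c, d, e, f} → {f, g, h}.
Read 'x': {f, g, h} → {c}.
Read 'x': {c} → {f, g}.
Read 'x': {f, g} → {c}.
Read 'y': {c} → {d, f, g}.
That set has 3 states.

3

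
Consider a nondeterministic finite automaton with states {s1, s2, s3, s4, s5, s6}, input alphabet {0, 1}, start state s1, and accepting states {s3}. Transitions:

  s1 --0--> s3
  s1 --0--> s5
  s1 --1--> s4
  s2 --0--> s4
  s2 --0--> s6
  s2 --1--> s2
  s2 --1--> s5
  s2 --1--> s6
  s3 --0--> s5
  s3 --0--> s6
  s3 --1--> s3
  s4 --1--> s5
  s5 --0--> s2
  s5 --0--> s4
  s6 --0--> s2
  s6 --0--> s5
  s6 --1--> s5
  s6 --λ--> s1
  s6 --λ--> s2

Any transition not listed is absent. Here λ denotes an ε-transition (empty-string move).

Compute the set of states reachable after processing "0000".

Start in {s1}.
Read '0': {s1} → {s3, s5}.
Read '0': {s3, s5} → {s1, s2, s4, s5, s6}.
Read '0': {s1, s2, s4, s5, s6} → {s1, s2, s3, s4, s5, s6}.
Read '0': {s1, s2, s3, s4, s5, s6} → {s1, s2, s3, s4, s5, s6}.

{s1, s2, s3, s4, s5, s6}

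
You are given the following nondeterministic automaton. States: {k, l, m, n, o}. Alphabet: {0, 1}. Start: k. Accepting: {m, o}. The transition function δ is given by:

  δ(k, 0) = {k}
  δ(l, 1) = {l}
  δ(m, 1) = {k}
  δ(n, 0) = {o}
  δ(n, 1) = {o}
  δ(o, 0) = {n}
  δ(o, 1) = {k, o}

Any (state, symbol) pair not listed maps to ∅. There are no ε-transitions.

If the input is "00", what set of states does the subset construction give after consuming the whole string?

{k}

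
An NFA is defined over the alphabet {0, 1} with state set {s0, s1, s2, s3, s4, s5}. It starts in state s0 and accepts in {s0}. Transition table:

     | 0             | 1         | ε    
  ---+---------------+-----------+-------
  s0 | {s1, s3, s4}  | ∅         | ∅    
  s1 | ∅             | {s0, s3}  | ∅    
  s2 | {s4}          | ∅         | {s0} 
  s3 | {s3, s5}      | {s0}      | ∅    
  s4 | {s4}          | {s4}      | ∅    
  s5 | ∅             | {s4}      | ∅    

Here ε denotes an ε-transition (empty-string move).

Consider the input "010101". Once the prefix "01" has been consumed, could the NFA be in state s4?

Yes

Start in {s0}.
Read '0': {s0} → {s1, s3, s4}.
Read '1': {s1, s3, s4} → {s0, s3, s4}.
State s4 is in {s0, s3, s4}.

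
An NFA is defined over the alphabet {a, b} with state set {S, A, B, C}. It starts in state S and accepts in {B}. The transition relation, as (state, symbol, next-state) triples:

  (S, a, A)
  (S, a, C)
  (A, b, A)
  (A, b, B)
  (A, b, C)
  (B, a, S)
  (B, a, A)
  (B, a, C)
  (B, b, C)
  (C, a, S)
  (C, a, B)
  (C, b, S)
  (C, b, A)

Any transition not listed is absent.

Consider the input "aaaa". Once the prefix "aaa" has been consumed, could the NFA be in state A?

Start in {S}.
Read 'a': S→{A, C}; now {A, C}.
Read 'a': A→∅, C→{S, B}; now {S, B}.
Read 'a': S→{A, C}, B→{S, A, C}; now {S, A, C}.
State A is in {S, A, C}.

Yes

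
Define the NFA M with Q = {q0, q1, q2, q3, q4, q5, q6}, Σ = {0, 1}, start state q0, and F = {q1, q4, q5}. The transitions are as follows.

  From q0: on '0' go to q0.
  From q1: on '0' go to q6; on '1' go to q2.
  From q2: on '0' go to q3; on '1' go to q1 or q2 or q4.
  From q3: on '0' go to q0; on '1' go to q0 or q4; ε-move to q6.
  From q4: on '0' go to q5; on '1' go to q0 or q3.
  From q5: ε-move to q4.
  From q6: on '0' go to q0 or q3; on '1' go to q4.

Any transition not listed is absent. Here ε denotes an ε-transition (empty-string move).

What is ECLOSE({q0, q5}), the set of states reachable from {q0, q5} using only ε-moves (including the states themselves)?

{q0, q4, q5}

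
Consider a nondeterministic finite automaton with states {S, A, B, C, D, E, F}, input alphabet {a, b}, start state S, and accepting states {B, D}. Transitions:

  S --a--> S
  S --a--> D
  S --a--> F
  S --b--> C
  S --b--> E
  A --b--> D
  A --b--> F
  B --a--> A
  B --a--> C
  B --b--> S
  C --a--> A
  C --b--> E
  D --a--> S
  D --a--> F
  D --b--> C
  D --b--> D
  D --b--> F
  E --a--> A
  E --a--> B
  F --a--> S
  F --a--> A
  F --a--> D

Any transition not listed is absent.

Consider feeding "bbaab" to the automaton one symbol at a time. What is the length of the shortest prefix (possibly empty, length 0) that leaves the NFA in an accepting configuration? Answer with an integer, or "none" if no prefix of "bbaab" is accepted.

3

Start in {S}.
Read 'b': {S} → {C, E}.
Read 'b': {C, E} → {E}.
Read 'a': {E} → {A, B}.
None of the earlier sets intersect F, but {A, B} does.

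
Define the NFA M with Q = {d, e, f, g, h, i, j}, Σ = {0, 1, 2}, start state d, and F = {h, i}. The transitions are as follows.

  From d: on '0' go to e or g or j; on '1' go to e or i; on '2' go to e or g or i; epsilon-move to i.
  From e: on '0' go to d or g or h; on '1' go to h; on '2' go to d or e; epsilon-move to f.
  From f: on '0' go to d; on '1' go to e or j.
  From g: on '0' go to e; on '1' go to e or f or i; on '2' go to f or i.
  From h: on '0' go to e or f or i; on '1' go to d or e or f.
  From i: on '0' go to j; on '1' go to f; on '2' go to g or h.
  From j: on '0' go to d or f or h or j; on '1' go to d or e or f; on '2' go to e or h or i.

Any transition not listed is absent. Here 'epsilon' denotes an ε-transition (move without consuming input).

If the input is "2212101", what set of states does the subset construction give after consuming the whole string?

{d, e, f, h, i, j}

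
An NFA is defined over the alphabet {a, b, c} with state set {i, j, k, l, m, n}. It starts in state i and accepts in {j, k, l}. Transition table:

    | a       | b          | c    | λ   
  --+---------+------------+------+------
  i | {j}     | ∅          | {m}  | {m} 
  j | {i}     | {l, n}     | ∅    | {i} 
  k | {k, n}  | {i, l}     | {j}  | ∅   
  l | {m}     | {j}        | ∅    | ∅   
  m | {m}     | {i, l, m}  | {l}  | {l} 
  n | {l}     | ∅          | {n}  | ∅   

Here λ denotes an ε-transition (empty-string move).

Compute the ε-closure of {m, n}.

{l, m, n}

Begin with {m, n}.
ε-move m → l; add l.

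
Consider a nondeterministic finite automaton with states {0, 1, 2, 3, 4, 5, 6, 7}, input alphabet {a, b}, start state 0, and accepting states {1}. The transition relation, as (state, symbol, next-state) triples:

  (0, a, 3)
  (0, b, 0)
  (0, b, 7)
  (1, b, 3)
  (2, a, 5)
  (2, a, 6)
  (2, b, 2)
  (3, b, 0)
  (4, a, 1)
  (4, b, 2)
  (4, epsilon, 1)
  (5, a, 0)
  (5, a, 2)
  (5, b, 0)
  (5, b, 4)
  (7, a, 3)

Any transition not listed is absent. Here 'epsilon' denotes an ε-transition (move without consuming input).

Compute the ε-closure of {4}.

Begin with {4}.
ε-move 4 → 1; add 1.

{1, 4}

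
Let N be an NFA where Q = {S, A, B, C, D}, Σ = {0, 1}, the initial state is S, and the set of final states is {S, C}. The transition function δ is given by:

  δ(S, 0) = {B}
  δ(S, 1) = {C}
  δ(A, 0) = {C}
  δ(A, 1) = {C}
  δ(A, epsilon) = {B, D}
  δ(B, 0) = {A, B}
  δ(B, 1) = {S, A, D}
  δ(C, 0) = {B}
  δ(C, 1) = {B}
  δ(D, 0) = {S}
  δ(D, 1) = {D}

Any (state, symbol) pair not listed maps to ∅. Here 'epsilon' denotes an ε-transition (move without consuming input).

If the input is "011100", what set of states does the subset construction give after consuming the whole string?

Start in {S}.
Read '0': {S} → {B}.
Read '1': {B} → {S, A, B, D}.
Read '1': {S, A, B, D} → {S, A, B, C, D}.
Read '1': {S, A, B, C, D} → {S, A, B, C, D}.
Read '0': {S, A, B, C, D} → {S, A, B, C, D}.
Read '0': {S, A, B, C, D} → {S, A, B, C, D}.

{S, A, B, C, D}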